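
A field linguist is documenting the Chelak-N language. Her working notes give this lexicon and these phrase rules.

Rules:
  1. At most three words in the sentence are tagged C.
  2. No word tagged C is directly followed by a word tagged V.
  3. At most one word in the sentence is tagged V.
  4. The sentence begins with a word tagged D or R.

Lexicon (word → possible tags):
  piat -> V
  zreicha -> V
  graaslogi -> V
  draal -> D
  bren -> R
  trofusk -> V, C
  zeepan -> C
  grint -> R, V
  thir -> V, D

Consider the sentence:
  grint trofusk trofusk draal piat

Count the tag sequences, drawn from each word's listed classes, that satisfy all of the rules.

Candidates per position — 1:grint {R,V}; 2:trofusk {V,C}; 3:trofusk {V,C}; 4:draal {D}; 5:piat {V}.
There are 8 candidate sequences in total.
The sequences that satisfy every rule: R C C D V.
Count = 1.

1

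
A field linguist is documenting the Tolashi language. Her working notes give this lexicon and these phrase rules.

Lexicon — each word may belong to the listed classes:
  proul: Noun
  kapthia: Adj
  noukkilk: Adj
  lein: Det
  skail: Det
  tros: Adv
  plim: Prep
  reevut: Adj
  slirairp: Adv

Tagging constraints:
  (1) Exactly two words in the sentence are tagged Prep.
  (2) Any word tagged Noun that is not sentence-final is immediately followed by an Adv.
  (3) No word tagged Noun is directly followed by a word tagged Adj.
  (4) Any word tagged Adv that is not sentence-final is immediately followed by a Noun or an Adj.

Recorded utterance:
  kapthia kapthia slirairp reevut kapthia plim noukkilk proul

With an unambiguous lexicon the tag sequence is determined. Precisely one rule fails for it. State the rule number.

1

Fixed tagging: Adj Adj Adv Adj Adj Prep Adj Noun.
Checking each rule: R1 ✗, R2 ✓, R3 ✓, R4 ✓.
Only rule 1 fails.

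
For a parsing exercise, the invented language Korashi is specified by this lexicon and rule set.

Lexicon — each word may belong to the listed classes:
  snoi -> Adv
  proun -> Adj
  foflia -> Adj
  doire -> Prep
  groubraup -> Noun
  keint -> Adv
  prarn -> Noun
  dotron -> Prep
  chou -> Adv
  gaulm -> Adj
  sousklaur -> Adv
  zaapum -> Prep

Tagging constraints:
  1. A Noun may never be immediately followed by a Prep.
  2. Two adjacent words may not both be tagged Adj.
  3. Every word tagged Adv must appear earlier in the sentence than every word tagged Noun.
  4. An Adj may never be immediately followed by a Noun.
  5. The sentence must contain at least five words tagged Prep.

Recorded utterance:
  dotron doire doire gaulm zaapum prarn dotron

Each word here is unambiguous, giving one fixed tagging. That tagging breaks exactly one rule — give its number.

Fixed tagging: Prep Prep Prep Adj Prep Noun Prep.
Applying the rules: R1 ✗, R2 ✓, R3 ✓, R4 ✓, R5 ✓.
Only rule 1 fails.

1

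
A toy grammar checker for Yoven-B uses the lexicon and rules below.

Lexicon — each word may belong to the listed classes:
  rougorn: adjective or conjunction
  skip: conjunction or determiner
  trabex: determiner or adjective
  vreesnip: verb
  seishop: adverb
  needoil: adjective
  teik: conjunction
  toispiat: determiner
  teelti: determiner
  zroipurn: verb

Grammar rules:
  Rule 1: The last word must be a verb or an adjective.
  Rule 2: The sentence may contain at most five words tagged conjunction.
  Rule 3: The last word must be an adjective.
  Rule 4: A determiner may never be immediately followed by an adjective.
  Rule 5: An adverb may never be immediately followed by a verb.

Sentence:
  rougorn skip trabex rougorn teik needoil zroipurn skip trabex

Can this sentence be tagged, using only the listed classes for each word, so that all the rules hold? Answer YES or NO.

YES

Candidates per position — 1:rougorn {adjective,conjunction}; 2:skip {conjunction,determiner}; 3:trabex {determiner,adjective}; 4:rougorn {adjective,conjunction}; 5:teik {conjunction}; 6:needoil {adjective}; 7:zroipurn {verb}; 8:skip {conjunction,determiner}; 9:trabex {determiner,adjective}.
One satisfying assignment: conjunction conjunction adjective conjunction conjunction adjective verb conjunction adjective.
Verifying each rule — rule 1 holds; rule 2 holds; rule 3 holds; rule 4 holds; rule 5 holds.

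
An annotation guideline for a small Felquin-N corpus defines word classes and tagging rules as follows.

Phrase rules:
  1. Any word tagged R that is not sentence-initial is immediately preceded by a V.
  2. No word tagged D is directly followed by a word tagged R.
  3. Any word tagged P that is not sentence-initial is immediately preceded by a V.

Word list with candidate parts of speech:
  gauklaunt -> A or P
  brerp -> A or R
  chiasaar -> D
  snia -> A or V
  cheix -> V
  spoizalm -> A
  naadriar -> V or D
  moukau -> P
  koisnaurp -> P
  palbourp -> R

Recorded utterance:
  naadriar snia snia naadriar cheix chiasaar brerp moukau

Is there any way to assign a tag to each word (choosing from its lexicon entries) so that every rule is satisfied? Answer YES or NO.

NO

Candidates per position — 1:naadriar {V,D}; 2:snia {A,V}; 3:snia {A,V}; 4:naadriar {V,D}; 5:cheix {V}; 6:chiasaar {D}; 7:brerp {A,R}; 8:moukau {P}.
Rule 3 cannot be satisfied by any choice of tags from the lexicon.
So there is no consistent tagging.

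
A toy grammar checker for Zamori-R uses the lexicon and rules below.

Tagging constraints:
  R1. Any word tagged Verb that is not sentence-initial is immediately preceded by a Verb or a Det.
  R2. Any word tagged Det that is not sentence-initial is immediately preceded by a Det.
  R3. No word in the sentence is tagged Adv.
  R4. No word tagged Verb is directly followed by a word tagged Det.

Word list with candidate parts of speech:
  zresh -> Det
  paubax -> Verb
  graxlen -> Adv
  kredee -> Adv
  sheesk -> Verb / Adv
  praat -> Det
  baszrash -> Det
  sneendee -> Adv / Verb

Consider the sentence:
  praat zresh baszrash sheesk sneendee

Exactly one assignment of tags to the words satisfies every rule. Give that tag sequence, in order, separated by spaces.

Det Det Det Verb Verb

Candidates per position — 1:praat {Det}; 2:zresh {Det}; 3:baszrash {Det}; 4:sheesk {Verb,Adv}; 5:sneendee {Adv,Verb}.
Position 4: tagging it Adv would leave rule 3 unsatisfiable, so it must be Verb.
Position 5: tagging it Adv would leave rule 3 unsatisfiable, so it must be Verb.
That leaves exactly one tagging: Det Det Det Verb Verb.
Checking: rule 1 ✓; rule 2 ✓; rule 3 ✓; rule 4 ✓.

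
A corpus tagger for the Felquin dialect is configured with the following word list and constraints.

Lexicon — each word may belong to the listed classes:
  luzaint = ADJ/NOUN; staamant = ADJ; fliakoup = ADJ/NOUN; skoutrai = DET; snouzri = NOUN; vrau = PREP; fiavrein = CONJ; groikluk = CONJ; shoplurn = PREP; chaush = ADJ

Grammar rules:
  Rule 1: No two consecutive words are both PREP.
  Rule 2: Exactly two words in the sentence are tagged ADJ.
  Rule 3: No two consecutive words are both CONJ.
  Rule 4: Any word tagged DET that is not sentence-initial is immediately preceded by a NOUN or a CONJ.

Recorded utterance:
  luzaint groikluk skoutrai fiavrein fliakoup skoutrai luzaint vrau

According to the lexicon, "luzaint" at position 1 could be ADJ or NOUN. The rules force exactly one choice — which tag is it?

Candidates per position — 1:luzaint {ADJ,NOUN}; 2:groikluk {CONJ}; 3:skoutrai {DET}; 4:fiavrein {CONJ}; 5:fliakoup {ADJ,NOUN}; 6:skoutrai {DET}; 7:luzaint {ADJ,NOUN}; 8:vrau {PREP}.
Word 5 cannot be ADJ — rule 4 would then fail for every completion. It is NOUN.
Word 7 cannot be NOUN — rule 2 would then fail for every completion. It is ADJ.
Word 1 cannot be NOUN — rule 2 would then fail for every completion. It is ADJ.
That leaves exactly one tagging: ADJ CONJ DET CONJ NOUN DET ADJ PREP.
Check: rule 1 ok; rule 2 ok; rule 3 ok; rule 4 ok.

ADJ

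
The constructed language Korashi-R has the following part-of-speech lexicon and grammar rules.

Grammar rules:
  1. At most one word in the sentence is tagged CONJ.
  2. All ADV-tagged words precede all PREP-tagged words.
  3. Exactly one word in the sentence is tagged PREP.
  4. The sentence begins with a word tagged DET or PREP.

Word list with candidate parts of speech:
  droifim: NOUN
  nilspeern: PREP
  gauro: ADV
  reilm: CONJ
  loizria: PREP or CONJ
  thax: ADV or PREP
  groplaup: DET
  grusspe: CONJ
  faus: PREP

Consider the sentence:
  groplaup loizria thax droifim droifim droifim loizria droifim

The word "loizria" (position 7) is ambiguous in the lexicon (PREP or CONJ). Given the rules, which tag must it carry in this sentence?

Candidates per position — 1:groplaup {DET}; 2:loizria {PREP,CONJ}; 3:thax {ADV,PREP}; 4:droifim {NOUN}; 5:droifim {NOUN}; 6:droifim {NOUN}; 7:loizria {PREP,CONJ}; 8:droifim {NOUN}.
Position 7: the remaining choice is settled jointly with positions 2, 3 — only PREP at position 7 is part of a tagging that satisfies every rule.
The only consistent sequence is: DET CONJ ADV NOUN NOUN NOUN PREP NOUN.
Rule-by-rule: rule 1 ok; rule 2 ok; rule 3 ok; rule 4 ok.

PREP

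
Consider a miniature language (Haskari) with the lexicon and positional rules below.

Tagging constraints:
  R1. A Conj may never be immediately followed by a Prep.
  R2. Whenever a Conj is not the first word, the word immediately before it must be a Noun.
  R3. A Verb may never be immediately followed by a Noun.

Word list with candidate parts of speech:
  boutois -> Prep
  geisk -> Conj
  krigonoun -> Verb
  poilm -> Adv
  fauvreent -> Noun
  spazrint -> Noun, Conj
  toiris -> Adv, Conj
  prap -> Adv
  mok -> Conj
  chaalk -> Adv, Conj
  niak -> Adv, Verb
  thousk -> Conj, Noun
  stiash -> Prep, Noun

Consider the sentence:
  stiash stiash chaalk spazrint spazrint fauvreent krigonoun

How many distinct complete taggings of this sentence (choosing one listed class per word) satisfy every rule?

12

Candidates per position — 1:stiash {Prep,Noun}; 2:stiash {Prep,Noun}; 3:chaalk {Adv,Conj}; 4:spazrint {Noun,Conj}; 5:spazrint {Noun,Conj}; 6:fauvreent {Noun}; 7:krigonoun {Verb}.
There are 32 candidate sequences in total.
Checking each against the rules leaves 12 sequences.
Count = 12.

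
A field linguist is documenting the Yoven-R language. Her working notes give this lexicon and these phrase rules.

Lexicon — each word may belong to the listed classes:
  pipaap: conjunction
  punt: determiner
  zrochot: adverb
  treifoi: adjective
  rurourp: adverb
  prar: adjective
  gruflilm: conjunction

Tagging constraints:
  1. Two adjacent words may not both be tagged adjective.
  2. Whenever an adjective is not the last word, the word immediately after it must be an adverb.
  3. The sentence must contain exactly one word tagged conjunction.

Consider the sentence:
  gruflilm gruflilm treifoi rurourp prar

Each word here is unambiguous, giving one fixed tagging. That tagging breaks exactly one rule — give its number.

Fixed tagging: conjunction conjunction adjective adverb adjective.
Rule check: R1 ok, R2 ok, R3 fails.
Only rule 3 fails.

3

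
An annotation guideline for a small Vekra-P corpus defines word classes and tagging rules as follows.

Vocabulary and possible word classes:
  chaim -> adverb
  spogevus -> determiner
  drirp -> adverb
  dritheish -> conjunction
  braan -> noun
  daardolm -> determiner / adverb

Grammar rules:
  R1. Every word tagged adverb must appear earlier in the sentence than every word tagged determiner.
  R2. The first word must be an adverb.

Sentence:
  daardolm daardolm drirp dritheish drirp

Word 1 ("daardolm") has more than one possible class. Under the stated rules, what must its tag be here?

adverb

Candidates per position — 1:daardolm {determiner,adverb}; 2:daardolm {determiner,adverb}; 3:drirp {adverb}; 4:dritheish {conjunction}; 5:drirp {adverb}.
Position 1: tagging it determiner would leave rule 1 unsatisfiable, so it must be adverb.
Position 2: tagging it determiner would leave rule 1 unsatisfiable, so it must be adverb.
The only consistent sequence is: adverb adverb adverb conjunction adverb.
Verifying each rule — rule 1 satisfied; rule 2 satisfied.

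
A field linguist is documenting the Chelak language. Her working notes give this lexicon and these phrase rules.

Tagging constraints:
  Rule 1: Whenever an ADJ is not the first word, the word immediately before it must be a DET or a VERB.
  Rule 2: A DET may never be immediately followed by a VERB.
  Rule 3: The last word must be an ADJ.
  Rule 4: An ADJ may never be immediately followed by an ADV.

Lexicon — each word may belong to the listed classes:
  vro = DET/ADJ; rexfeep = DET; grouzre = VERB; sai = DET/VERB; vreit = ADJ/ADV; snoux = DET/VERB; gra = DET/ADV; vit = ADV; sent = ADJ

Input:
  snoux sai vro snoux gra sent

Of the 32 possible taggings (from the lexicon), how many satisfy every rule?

9

Candidates per position — 1:snoux {DET,VERB}; 2:sai {DET,VERB}; 3:vro {DET,ADJ}; 4:snoux {DET,VERB}; 5:gra {DET,ADV}; 6:sent {ADJ}.
There are 32 candidate sequences in total.
Checking each against the rules leaves 9 sequences.
Count = 9.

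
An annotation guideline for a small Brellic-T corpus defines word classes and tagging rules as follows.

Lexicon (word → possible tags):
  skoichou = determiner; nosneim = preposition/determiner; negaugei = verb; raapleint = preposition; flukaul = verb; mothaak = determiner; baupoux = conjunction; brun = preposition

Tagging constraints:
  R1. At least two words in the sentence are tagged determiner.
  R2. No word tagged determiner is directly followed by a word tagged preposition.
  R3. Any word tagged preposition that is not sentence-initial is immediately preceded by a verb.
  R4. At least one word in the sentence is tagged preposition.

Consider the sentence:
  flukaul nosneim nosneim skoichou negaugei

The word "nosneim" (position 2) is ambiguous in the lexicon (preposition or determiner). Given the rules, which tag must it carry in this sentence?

preposition

Candidates per position — 1:flukaul {verb}; 2:nosneim {preposition,determiner}; 3:nosneim {preposition,determiner}; 4:skoichou {determiner}; 5:negaugei {verb}.
Position 3: preposition is ruled out by rule 3; that leaves determiner.
Position 2: determiner is ruled out by rule 4; that leaves preposition.
So the tagging must be: verb preposition determiner determiner verb.
Rule-by-rule: rule 1 ok; rule 2 ok; rule 3 ok; rule 4 ok.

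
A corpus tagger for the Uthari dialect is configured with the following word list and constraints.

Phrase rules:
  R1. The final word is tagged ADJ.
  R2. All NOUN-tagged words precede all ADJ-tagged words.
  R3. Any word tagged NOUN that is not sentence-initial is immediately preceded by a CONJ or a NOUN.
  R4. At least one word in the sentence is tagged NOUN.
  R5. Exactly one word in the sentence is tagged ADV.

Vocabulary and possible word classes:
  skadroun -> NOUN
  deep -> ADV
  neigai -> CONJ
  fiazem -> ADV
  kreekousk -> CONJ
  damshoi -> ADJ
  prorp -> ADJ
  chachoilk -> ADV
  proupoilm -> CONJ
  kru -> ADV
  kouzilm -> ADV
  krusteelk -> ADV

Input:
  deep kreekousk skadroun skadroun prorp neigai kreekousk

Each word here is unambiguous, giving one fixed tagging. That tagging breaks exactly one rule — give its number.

Fixed tagging: ADV CONJ NOUN NOUN ADJ CONJ CONJ.
Checking each rule: R1 violated, R2 holds, R3 holds, R4 holds, R5 holds.
Only rule 1 fails.

1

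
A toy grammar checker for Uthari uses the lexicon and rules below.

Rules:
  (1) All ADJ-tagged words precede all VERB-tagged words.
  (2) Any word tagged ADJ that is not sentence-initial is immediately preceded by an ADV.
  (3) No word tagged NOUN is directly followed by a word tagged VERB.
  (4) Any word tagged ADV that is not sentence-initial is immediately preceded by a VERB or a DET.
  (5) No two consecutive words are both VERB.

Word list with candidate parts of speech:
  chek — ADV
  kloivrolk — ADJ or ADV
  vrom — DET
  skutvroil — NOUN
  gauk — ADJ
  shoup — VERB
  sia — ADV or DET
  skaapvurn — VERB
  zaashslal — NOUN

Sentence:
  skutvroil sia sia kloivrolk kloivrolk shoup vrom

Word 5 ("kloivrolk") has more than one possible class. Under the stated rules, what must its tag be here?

ADJ

Candidates per position — 1:skutvroil {NOUN}; 2:sia {ADV,DET}; 3:sia {ADV,DET}; 4:kloivrolk {ADJ,ADV}; 5:kloivrolk {ADJ,ADV}; 6:shoup {VERB}; 7:vrom {DET}.
Word 2 cannot be ADV — rule 4 would then fail for every completion. It is DET.
Word 5 cannot be ADV — rule 4 would then fail for every completion. It is ADJ.
Word 4 cannot be ADJ — rule 2 would then fail for every completion. It is ADV.
Word 3 cannot be ADV — rule 4 would then fail for every completion. It is DET.
So the tagging must be: NOUN DET DET ADV ADJ VERB DET.
Checking: rule 1 ok; rule 2 ok; rule 3 ok; rule 4 ok; rule 5 ok.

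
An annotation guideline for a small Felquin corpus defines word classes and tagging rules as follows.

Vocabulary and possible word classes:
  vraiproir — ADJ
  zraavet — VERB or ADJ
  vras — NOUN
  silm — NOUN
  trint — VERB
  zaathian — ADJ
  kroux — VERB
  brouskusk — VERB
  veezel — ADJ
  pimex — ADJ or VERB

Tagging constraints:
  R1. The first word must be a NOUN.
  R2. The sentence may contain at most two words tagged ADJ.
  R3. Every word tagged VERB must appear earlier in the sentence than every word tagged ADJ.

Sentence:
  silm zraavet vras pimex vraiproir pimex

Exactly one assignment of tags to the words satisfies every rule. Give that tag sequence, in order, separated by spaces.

NOUN VERB NOUN VERB ADJ ADJ

Candidates per position — 1:silm {NOUN}; 2:zraavet {VERB,ADJ}; 3:vras {NOUN}; 4:pimex {ADJ,VERB}; 5:vraiproir {ADJ}; 6:pimex {ADJ,VERB}.
Word 6 cannot be VERB — rule 3 would then fail for every completion. It is ADJ.
Word 2 cannot be ADJ — rule 2 would then fail for every completion. It is VERB.
Word 4 cannot be ADJ — rule 2 would then fail for every completion. It is VERB.
That leaves exactly one tagging: NOUN VERB NOUN VERB ADJ ADJ.
Rule-by-rule: rule 1 ✓; rule 2 ✓; rule 3 ✓.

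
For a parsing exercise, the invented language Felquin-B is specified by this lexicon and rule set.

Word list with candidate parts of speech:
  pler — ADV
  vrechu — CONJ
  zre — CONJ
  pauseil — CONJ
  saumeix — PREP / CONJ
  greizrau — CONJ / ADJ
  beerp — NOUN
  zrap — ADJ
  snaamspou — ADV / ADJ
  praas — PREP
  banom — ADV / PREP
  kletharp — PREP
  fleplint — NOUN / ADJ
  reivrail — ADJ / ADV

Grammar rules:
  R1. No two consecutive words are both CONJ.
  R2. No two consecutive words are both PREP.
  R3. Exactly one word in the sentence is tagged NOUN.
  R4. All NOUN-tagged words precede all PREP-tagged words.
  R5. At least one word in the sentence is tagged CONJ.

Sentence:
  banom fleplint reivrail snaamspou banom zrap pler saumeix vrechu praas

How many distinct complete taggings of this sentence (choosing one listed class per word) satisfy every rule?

8

Candidates per position — 1:banom {ADV,PREP}; 2:fleplint {NOUN,ADJ}; 3:reivrail {ADJ,ADV}; 4:snaamspou {ADV,ADJ}; 5:banom {ADV,PREP}; 6:zrap {ADJ}; 7:pler {ADV}; 8:saumeix {PREP,CONJ}; 9:vrechu {CONJ}; 10:praas {PREP}.
There are 64 candidate sequences in total.
Checking each against the rules leaves 8 sequences.
Count = 8.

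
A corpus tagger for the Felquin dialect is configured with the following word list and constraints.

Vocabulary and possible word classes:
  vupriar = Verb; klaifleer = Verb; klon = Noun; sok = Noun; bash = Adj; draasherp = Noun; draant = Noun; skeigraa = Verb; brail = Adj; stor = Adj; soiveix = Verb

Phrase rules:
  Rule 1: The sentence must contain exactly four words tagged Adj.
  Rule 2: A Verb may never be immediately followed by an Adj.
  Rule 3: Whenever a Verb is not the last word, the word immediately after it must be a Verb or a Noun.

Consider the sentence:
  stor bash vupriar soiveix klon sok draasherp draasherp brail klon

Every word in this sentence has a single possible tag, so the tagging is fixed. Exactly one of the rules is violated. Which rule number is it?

1

Fixed tagging: Adj Adj Verb Verb Noun Noun Noun Noun Adj Noun.
Checking each rule: R1 fail, R2 pass, R3 pass.
Only rule 1 fails.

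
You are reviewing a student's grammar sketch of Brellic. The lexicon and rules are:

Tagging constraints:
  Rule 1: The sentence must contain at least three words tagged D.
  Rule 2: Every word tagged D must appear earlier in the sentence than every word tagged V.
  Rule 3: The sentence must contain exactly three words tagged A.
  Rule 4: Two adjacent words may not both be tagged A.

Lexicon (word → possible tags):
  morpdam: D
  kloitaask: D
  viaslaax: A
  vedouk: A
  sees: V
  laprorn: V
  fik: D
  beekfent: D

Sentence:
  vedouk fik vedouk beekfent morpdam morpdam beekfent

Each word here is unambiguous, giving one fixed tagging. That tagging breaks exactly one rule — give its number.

3

Fixed tagging: A D A D D D D.
Checking each rule: R1 pass, R2 pass, R3 fail, R4 pass.
Only rule 3 fails.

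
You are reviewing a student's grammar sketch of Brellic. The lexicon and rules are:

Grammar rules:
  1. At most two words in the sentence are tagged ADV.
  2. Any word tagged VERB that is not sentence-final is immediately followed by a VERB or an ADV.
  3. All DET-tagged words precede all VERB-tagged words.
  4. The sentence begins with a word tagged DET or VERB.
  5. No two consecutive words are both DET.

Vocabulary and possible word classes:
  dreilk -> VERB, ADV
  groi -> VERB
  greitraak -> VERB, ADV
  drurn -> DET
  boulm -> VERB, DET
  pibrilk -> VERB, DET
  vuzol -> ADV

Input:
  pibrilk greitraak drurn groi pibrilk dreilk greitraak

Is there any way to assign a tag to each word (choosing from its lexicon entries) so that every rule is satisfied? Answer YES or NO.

Candidates per position — 1:pibrilk {VERB,DET}; 2:greitraak {VERB,ADV}; 3:drurn {DET}; 4:groi {VERB}; 5:pibrilk {VERB,DET}; 6:dreilk {VERB,ADV}; 7:greitraak {VERB,ADV}.
One satisfying assignment: DET ADV DET VERB VERB VERB ADV.
Rule-by-rule: rule 1 ok; rule 2 ok; rule 3 ok; rule 4 ok; rule 5 ok.

YES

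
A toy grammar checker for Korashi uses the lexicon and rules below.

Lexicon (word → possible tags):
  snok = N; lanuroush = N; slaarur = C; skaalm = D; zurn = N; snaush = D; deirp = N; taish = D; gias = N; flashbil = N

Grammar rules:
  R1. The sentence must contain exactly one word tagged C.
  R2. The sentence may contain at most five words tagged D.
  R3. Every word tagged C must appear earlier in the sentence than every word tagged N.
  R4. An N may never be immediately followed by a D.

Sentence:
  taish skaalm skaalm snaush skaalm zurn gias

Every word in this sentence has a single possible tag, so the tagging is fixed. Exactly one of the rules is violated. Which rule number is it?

Fixed tagging: D D D D D N N.
Applying the rules: R1 fails, R2 ok, R3 ok, R4 ok.
Only rule 1 fails.

1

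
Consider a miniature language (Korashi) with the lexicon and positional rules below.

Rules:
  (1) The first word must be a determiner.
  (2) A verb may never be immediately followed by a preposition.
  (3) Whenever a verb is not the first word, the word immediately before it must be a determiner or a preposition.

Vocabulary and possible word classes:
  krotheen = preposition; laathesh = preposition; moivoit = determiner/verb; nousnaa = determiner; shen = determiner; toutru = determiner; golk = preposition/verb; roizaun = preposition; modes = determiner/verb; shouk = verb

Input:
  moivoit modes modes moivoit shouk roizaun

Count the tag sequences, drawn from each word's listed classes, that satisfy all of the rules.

0

Candidates per position — 1:moivoit {determiner,verb}; 2:modes {determiner,verb}; 3:modes {determiner,verb}; 4:moivoit {determiner,verb}; 5:shouk {verb}; 6:roizaun {preposition}.
There are 16 candidate sequences in total.
Rule 2 cannot be satisfied by any choice of tags from the lexicon.
So there is no consistent tagging.
Count = 0.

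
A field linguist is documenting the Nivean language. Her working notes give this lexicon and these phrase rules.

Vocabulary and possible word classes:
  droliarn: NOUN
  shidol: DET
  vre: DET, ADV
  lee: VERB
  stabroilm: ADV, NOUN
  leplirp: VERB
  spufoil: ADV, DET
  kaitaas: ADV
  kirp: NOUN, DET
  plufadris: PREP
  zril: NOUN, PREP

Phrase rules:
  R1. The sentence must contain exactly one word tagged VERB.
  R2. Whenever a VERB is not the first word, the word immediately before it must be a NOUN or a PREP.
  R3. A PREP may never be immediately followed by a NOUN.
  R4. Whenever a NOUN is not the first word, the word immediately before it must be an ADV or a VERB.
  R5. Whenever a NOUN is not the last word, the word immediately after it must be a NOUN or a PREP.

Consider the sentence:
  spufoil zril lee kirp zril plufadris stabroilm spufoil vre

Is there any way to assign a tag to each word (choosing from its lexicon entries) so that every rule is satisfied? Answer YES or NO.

Candidates per position — 1:spufoil {ADV,DET}; 2:zril {NOUN,PREP}; 3:lee {VERB}; 4:kirp {NOUN,DET}; 5:zril {NOUN,PREP}; 6:plufadris {PREP}; 7:stabroilm {ADV,NOUN}; 8:spufoil {ADV,DET}; 9:vre {DET,ADV}.
One satisfying assignment: ADV PREP VERB NOUN PREP PREP ADV ADV ADV.
Verifying each rule — rule 1 holds; rule 2 holds; rule 3 holds; rule 4 holds; rule 5 holds.

YES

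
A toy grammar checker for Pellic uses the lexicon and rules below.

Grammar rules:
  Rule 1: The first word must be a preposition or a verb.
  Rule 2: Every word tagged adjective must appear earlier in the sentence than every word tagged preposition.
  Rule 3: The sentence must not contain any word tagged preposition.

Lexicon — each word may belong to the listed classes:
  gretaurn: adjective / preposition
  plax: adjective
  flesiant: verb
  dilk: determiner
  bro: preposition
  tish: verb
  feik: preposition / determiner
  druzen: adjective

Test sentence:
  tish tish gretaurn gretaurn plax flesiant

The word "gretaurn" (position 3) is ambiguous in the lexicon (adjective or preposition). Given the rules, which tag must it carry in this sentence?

adjective

Candidates per position — 1:tish {verb}; 2:tish {verb}; 3:gretaurn {adjective,preposition}; 4:gretaurn {adjective,preposition}; 5:plax {adjective}; 6:flesiant {verb}.
At position 3, choosing preposition makes rule 2 impossible to satisfy; hence adjective.
At position 4, choosing preposition makes rule 2 impossible to satisfy; hence adjective.
That leaves exactly one tagging: verb verb adjective adjective adjective verb.
Check: rule 1 ok; rule 2 ok; rule 3 ok.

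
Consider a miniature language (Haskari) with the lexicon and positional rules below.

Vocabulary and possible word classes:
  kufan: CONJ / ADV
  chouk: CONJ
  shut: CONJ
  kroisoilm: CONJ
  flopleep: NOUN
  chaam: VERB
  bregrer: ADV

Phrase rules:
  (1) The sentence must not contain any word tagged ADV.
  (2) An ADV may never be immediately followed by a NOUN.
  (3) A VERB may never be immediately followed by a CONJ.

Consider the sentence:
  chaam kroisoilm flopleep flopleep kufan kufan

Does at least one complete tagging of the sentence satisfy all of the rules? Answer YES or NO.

NO

Candidates per position — 1:chaam {VERB}; 2:kroisoilm {CONJ}; 3:flopleep {NOUN}; 4:flopleep {NOUN}; 5:kufan {CONJ,ADV}; 6:kufan {CONJ,ADV}.
Rule 3 cannot be satisfied by any choice of tags from the lexicon.
So there is no consistent tagging.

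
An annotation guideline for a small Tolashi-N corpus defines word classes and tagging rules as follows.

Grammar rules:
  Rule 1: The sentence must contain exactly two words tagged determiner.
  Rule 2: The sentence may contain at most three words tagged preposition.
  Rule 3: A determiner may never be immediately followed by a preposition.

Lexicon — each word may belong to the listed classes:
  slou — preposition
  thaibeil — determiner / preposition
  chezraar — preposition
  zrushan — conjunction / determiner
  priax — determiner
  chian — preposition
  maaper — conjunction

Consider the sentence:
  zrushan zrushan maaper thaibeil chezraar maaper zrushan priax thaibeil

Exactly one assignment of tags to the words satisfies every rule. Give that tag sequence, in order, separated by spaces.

conjunction conjunction conjunction preposition preposition conjunction conjunction determiner determiner

Candidates per position — 1:zrushan {conjunction,determiner}; 2:zrushan {conjunction,determiner}; 3:maaper {conjunction}; 4:thaibeil {determiner,preposition}; 5:chezraar {preposition}; 6:maaper {conjunction}; 7:zrushan {conjunction,determiner}; 8:priax {determiner}; 9:thaibeil {determiner,preposition}.
Word 4 cannot be determiner — rule 3 would then fail for every completion. It is preposition.
Word 9 cannot be preposition — rule 3 would then fail for every completion. It is determiner.
Word 1 cannot be determiner — rule 1 would then fail for every completion. It is conjunction.
Word 2 cannot be determiner — rule 1 would then fail for every completion. It is conjunction.
Word 7 cannot be determiner — rule 1 would then fail for every completion. It is conjunction.
So the tagging must be: conjunction conjunction conjunction preposition preposition conjunction conjunction determiner determiner.
Verifying each rule — rule 1 holds; rule 2 holds; rule 3 holds.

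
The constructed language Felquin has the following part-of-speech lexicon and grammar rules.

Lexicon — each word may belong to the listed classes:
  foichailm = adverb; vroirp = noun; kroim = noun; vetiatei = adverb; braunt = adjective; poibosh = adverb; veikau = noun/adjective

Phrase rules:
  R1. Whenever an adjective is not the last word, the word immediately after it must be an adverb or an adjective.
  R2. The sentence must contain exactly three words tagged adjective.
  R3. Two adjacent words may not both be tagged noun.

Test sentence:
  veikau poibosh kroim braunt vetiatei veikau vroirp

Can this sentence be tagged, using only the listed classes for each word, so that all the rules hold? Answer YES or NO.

Candidates per position — 1:veikau {noun,adjective}; 2:poibosh {adverb}; 3:kroim {noun}; 4:braunt {adjective}; 5:vetiatei {adverb}; 6:veikau {noun,adjective}; 7:vroirp {noun}.
Every candidate sequence violates at least one rule; no consistent tagging exists.

NO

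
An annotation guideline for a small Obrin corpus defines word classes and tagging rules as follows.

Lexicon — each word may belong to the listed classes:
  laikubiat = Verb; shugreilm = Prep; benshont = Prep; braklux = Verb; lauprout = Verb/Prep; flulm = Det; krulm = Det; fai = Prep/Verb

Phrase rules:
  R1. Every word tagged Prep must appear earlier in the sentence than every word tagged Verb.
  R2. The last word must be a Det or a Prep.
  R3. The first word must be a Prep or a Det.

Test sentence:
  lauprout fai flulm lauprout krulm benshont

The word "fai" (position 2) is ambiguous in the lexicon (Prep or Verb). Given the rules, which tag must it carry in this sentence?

Candidates per position — 1:lauprout {Verb,Prep}; 2:fai {Prep,Verb}; 3:flulm {Det}; 4:lauprout {Verb,Prep}; 5:krulm {Det}; 6:benshont {Prep}.
Position 1: tagging it Verb would leave rule 1 unsatisfiable, so it must be Prep.
Position 2: tagging it Verb would leave rule 1 unsatisfiable, so it must be Prep.
Position 4: tagging it Verb would leave rule 1 unsatisfiable, so it must be Prep.
So the tagging must be: Prep Prep Det Prep Det Prep.
Verifying each rule — rule 1 ok; rule 2 ok; rule 3 ok.

Prep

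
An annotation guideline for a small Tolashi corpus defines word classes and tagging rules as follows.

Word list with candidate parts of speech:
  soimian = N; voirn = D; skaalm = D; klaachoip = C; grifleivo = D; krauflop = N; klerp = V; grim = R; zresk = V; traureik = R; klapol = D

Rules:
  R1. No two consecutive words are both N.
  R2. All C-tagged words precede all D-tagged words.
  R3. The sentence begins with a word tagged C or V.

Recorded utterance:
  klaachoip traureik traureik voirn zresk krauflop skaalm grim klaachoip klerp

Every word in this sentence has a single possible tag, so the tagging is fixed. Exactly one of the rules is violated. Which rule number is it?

2

Fixed tagging: C R R D V N D R C V.
Rule check: R1 ✓, R2 ✗, R3 ✓.
Only rule 2 fails.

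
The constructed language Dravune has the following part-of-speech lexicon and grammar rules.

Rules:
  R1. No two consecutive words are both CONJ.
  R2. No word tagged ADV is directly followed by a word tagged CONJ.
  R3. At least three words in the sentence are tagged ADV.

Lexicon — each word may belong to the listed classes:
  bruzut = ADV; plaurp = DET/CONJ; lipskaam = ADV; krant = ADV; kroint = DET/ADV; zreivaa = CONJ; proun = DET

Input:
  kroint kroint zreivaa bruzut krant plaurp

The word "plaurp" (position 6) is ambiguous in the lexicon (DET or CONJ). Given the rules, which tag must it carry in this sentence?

DET

Candidates per position — 1:kroint {DET,ADV}; 2:kroint {DET,ADV}; 3:zreivaa {CONJ}; 4:bruzut {ADV}; 5:krant {ADV}; 6:plaurp {DET,CONJ}.
Position 2: ADV is ruled out by rule 2; that leaves DET.
Position 6: CONJ is ruled out by rule 2; that leaves DET.
Position 1: DET is ruled out by rule 3; that leaves ADV.
That leaves exactly one tagging: ADV DET CONJ ADV ADV DET.
Check: rule 1 satisfied; rule 2 satisfied; rule 3 satisfied.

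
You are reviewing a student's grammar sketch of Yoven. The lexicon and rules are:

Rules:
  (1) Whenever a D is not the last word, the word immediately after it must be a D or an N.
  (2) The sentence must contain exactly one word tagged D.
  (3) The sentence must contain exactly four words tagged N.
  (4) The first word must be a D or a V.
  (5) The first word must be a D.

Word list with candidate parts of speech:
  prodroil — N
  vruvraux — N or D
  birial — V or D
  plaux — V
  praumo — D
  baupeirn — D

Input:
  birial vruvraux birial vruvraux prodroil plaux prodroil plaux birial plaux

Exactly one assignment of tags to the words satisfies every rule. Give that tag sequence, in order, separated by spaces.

Candidates per position — 1:birial {V,D}; 2:vruvraux {N,D}; 3:birial {V,D}; 4:vruvraux {N,D}; 5:prodroil {N}; 6:plaux {V}; 7:prodroil {N}; 8:plaux {V}; 9:birial {V,D}; 10:plaux {V}.
If word 1 were V, no tagging could satisfy rule 5; so word 1 is D.
If word 2 were D, no tagging could satisfy rule 2; so word 2 is N.
If word 3 were D, no tagging could satisfy rule 2; so word 3 is V.
If word 4 were D, no tagging could satisfy rule 2; so word 4 is N.
If word 9 were D, no tagging could satisfy rule 1; so word 9 is V.
So the tagging must be: D N V N N V N V V V.
Verifying each rule — rule 1 ok; rule 2 ok; rule 3 ok; rule 4 ok; rule 5 ok.

D N V N N V N V V V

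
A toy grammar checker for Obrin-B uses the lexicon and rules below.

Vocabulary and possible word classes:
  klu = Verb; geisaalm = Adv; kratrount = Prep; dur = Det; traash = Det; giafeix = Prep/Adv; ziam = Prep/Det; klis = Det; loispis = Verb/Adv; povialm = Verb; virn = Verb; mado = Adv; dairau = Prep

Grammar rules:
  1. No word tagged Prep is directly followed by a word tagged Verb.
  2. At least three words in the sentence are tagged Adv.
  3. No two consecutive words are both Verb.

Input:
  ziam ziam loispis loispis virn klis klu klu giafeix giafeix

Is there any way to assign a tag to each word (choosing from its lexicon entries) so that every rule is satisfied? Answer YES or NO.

NO

Candidates per position — 1:ziam {Prep,Det}; 2:ziam {Prep,Det}; 3:loispis {Verb,Adv}; 4:loispis {Verb,Adv}; 5:virn {Verb}; 6:klis {Det}; 7:klu {Verb}; 8:klu {Verb}; 9:giafeix {Prep,Adv}; 10:giafeix {Prep,Adv}.
Rule 3 cannot be satisfied by any choice of tags from the lexicon.
So there is no consistent tagging.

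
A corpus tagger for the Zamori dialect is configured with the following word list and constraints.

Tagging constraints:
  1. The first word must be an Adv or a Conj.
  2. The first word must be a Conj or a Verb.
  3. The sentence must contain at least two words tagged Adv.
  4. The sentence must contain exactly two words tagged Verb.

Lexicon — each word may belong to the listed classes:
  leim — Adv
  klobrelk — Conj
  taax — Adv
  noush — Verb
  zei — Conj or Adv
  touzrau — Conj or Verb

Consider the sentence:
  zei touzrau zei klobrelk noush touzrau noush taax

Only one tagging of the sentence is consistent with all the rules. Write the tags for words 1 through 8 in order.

Conj Conj Adv Conj Verb Conj Verb Adv

Candidates per position — 1:zei {Conj,Adv}; 2:touzrau {Conj,Verb}; 3:zei {Conj,Adv}; 4:klobrelk {Conj}; 5:noush {Verb}; 6:touzrau {Conj,Verb}; 7:noush {Verb}; 8:taax {Adv}.
If word 1 were Adv, no tagging could satisfy rule 2; so word 1 is Conj.
If word 2 were Verb, no tagging could satisfy rule 4; so word 2 is Conj.
If word 3 were Conj, no tagging could satisfy rule 3; so word 3 is Adv.
If word 6 were Verb, no tagging could satisfy rule 4; so word 6 is Conj.
So the tagging must be: Conj Conj Adv Conj Verb Conj Verb Adv.
Checking: rule 1 ✓; rule 2 ✓; rule 3 ✓; rule 4 ✓.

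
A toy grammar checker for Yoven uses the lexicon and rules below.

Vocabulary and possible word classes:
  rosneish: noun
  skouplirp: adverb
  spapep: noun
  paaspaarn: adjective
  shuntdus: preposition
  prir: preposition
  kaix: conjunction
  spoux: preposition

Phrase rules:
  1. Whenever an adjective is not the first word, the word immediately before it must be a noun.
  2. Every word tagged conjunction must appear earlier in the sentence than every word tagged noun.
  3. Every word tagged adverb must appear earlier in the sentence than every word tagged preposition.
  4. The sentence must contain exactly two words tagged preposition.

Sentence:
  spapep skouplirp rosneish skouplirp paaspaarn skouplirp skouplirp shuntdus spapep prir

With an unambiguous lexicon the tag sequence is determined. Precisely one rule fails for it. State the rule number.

1

Fixed tagging: noun adverb noun adverb adjective adverb adverb preposition noun preposition.
Checking each rule: R1 fail, R2 pass, R3 pass, R4 pass.
Only rule 1 fails.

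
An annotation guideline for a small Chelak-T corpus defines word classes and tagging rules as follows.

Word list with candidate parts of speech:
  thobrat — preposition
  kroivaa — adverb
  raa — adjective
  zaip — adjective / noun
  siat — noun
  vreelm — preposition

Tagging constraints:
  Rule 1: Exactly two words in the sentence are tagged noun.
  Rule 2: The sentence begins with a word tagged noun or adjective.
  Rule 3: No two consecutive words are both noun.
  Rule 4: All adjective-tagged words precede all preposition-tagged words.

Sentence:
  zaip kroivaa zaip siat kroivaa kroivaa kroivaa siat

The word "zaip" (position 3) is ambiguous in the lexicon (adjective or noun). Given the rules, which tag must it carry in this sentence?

adjective

Candidates per position — 1:zaip {adjective,noun}; 2:kroivaa {adverb}; 3:zaip {adjective,noun}; 4:siat {noun}; 5:kroivaa {adverb}; 6:kroivaa {adverb}; 7:kroivaa {adverb}; 8:siat {noun}.
If word 1 were noun, no tagging could satisfy rule 1; so word 1 is adjective.
If word 3 were noun, no tagging could satisfy rule 1; so word 3 is adjective.
The only consistent sequence is: adjective adverb adjective noun adverb adverb adverb noun.
Verifying each rule — rule 1 ok; rule 2 ok; rule 3 ok; rule 4 ok.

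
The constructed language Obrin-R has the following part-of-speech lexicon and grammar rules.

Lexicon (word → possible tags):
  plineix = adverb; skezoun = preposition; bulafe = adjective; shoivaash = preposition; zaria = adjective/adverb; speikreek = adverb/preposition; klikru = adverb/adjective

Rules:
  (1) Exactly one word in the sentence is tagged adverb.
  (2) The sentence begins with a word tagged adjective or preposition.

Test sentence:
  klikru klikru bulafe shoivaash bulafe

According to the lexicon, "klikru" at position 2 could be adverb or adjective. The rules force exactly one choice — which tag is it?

adverb

Candidates per position — 1:klikru {adverb,adjective}; 2:klikru {adverb,adjective}; 3:bulafe {adjective}; 4:shoivaash {preposition}; 5:bulafe {adjective}.
Word 1 cannot be adverb — rule 2 would then fail for every completion. It is adjective.
Word 2 cannot be adjective — rule 1 would then fail for every completion. It is adverb.
The only consistent sequence is: adjective adverb adjective preposition adjective.
Verifying each rule — rule 1 holds; rule 2 holds.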